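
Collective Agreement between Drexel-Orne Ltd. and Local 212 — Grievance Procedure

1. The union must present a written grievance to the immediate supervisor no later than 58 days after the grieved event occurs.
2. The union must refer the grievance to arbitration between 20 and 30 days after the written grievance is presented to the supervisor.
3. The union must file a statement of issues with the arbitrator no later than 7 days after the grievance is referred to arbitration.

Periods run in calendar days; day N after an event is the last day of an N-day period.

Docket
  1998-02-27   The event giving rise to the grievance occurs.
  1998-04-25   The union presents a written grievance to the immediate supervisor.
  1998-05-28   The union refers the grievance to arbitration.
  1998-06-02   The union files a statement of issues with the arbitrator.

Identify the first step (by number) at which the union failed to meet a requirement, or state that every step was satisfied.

Step 1 — counting 58 days from 1998-02-27 (when the grieved event occurs) gives a deadline of 1998-04-26; completed 1998-04-25, before the deadline.
Step 2 — 20 and 30 days from 1998-04-25 (when the written grievance is presented to the supervisor) are 1998-05-15 and 1998-05-25 respectively; done 1998-05-28 — 3 days after the window closed.
That is the first point of non-compliance.

Step 2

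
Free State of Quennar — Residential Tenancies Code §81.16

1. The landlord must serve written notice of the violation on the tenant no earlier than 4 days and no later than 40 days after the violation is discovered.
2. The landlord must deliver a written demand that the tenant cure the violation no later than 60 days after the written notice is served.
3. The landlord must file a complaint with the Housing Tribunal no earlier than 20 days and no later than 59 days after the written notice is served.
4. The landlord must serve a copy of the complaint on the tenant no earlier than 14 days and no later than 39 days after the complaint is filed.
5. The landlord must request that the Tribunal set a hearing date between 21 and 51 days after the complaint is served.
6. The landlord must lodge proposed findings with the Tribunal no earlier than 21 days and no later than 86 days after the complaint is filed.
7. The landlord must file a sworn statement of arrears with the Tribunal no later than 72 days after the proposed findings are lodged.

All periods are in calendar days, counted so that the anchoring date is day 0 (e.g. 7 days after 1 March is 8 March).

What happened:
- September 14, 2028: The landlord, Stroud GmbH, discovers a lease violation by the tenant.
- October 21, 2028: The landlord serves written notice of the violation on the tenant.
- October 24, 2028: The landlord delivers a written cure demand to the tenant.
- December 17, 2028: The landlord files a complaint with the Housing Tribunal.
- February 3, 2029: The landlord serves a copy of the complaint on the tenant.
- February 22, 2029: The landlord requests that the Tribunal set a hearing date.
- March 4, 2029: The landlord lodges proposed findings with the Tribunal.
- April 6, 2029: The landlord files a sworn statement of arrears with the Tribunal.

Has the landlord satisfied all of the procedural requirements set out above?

No

Step 1 — 4 and 40 days from September 14, 2028 (when the violation is discovered) are September 18, 2028 and October 24, 2028 respectively; October 21, 2028 falls inside that range.
Step 2 — counting 60 days from October 21, 2028 (when the written notice is served) gives a deadline of December 20, 2028; done October 24, 2028 — timely.
Step 3 — 20 and 59 days from October 21, 2028 (when the written notice is served) are November 10, 2028 and December 19, 2028 respectively; done December 17, 2028, which is between those dates.
Step 4 — 14 and 39 days from December 17, 2028 (when the complaint is filed) are December 31, 2028 and January 25, 2029 respectively; done February 3, 2029 — 9 days after the window closed.
No need to go further; step 4 was not satisfied.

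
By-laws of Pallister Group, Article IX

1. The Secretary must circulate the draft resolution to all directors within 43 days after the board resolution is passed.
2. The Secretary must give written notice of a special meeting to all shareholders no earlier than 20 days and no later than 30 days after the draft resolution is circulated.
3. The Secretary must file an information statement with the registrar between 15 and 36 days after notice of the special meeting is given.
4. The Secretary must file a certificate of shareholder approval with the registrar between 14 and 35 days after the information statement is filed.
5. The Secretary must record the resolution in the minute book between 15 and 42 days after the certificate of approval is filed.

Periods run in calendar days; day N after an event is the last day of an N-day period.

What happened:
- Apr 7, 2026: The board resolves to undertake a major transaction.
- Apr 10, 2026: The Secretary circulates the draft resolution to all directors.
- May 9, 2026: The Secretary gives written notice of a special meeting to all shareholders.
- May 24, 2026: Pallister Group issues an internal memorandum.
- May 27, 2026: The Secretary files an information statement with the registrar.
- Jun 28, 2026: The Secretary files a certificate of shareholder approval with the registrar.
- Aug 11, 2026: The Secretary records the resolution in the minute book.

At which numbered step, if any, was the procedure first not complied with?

Step 5

(1) due by Apr 7, 2026 + 43 days = May 20, 2026; completed Apr 10, 2026, before the deadline.
(2) the permitted window runs from Apr 10, 2026 + 20 = Apr 30, 2026 to Apr 10, 2026 + 30 = May 10, 2026; done May 9, 2026, which is between those dates.
(3) the permitted window runs from May 9, 2026 + 15 = May 24, 2026 to May 9, 2026 + 36 = Jun 14, 2026; May 27, 2026 falls inside that range.
(4) the permitted window runs from May 27, 2026 + 14 = Jun 10, 2026 to May 27, 2026 + 35 = Jul 1, 2026; done Jun 28, 2026 — within the window.
(5) the permitted window runs from Jun 28, 2026 + 15 = Jul 13, 2026 to Jun 28, 2026 + 42 = Aug 9, 2026; Aug 11, 2026 is 2 days past the end of the window.
That is the first point of non-compliance.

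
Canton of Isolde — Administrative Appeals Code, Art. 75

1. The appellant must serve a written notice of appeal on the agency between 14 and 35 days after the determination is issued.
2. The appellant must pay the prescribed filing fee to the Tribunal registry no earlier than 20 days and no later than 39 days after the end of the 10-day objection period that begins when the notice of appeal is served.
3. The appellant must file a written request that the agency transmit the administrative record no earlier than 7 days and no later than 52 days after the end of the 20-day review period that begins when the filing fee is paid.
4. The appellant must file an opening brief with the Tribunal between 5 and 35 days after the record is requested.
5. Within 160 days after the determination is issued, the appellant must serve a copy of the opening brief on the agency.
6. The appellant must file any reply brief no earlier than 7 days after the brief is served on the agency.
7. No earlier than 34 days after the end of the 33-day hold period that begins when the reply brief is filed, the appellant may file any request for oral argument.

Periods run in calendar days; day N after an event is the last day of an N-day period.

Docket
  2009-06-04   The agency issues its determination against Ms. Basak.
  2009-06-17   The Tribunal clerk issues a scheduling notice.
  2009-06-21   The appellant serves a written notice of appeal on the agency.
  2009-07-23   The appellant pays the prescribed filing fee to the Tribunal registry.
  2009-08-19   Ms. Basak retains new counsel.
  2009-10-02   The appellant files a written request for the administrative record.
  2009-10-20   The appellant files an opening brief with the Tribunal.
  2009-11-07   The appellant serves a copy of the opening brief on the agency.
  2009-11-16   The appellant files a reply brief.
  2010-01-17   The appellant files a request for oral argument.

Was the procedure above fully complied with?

(1) the permitted window runs from 2009-06-04 + 14 = 2009-06-18 to 2009-06-04 + 35 = 2009-07-09; 2009-06-21 falls inside that range.
(2) the permitted window runs from 2009-07-01 + 20 = 2009-07-21 to 2009-07-01 + 39 = 2009-08-09; done 2009-07-23, which is between those dates.
(3) the permitted window runs from 2009-08-12 + 7 = 2009-08-19 to 2009-08-12 + 52 = 2009-10-03; 2009-10-02 falls inside that range.
(4) the permitted window runs from 2009-10-02 + 5 = 2009-10-07 to 2009-10-02 + 35 = 2009-11-06; 2009-10-20 falls inside that range.
(5) due by 2009-06-04 + 160 days = 2009-11-11; done 2009-11-07 — timely.
(6) permitted from 2009-11-07 + 7 days = 2009-11-14 onward; 2009-11-16 is on or after that date.
(7) permitted from 2009-12-19 + 34 days = 2010-01-22 onward; 2010-01-17 is 5 days before the earliest permitted date.
The procedure was therefore not followed at step 7.

No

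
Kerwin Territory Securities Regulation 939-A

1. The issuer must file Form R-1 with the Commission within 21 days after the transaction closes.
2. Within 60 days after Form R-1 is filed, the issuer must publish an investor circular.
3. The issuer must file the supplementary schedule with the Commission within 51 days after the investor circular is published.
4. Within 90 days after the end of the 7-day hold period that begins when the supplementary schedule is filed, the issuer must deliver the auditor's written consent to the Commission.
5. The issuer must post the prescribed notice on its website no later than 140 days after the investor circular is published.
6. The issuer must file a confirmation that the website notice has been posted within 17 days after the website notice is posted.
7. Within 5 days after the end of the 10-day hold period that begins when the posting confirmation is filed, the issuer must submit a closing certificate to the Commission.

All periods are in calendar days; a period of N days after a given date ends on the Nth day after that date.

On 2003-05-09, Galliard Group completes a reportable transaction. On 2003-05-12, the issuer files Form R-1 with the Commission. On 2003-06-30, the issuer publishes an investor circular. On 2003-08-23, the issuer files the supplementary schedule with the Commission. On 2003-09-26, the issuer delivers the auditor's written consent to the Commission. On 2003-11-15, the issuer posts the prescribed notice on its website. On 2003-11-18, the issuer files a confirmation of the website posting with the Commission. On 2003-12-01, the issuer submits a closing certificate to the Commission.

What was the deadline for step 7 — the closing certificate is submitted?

2003-12-03

The posting confirmation is filed on 2003-11-18; the 10-day hold period therefore ends 2003-11-28, and step 7 runs from that date. 5 days after 2003-11-28 is 2003-12-03.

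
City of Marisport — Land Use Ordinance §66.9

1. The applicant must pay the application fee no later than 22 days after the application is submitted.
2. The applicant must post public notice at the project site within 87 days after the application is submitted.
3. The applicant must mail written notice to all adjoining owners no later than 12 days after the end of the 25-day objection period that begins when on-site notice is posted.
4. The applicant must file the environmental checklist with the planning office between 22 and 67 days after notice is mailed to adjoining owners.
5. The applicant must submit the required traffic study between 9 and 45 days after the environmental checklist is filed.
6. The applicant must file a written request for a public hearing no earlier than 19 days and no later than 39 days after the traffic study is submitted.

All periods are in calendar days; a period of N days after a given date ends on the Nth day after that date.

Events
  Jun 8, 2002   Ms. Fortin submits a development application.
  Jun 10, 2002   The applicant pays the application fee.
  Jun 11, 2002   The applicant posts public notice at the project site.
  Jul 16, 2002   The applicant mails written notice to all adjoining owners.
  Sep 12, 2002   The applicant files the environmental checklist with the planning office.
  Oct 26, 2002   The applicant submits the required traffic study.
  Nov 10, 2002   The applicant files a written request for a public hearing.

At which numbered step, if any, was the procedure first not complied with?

Step 1: 22 days after Jun 8, 2002 (when the application is submitted) is Jun 30, 2002; Jun 10, 2002 is within that limit.
Step 2: 87 days after Jun 8, 2002 (when the application is submitted) is Sep 3, 2002; Jun 11, 2002 is within that limit.
Step 3: 12 days after Jul 6, 2002 (end of the 25-day objection period, which began when on-site notice is posted on Jun 11, 2002) is Jul 18, 2002; done Jul 16, 2002 — timely.
Step 4: the window is 22–67 days after Jul 16, 2002 (when notice is mailed to adjoining owners), so Aug 7, 2002 through Sep 21, 2002; Sep 12, 2002 falls inside that range.
Step 5: the window is 9–45 days after Sep 12, 2002 (when the environmental checklist is filed), so Sep 21, 2002 through Oct 27, 2002; done Oct 26, 2002 — within the window.
Step 6: the window is 19–39 days after Oct 26, 2002 (when the traffic study is submitted), so Nov 14, 2002 through Dec 4, 2002; Nov 10, 2002 is 4 days too early.
Later steps need not be reached.

Step 6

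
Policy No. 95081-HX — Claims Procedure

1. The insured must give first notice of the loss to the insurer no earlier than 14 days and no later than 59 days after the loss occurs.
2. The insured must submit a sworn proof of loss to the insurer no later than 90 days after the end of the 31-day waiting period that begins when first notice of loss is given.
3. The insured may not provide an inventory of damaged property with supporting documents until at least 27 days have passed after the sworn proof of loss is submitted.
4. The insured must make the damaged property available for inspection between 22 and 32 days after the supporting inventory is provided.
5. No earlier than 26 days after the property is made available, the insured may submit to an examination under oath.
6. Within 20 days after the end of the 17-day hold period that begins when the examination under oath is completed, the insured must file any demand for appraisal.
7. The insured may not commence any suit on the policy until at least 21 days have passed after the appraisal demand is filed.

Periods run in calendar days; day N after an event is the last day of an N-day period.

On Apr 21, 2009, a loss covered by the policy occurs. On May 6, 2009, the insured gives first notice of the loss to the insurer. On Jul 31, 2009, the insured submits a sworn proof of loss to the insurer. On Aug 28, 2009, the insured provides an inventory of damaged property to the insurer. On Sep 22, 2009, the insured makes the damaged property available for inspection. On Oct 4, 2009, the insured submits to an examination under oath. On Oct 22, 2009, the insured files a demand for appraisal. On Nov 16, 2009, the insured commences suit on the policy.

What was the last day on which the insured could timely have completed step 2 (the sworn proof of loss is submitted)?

First notice of loss is given on May 6, 2009; the 31-day waiting period therefore ends Jun 6, 2009, and step 2 runs from that date. 90 days after Jun 6, 2009 is Sep 4, 2009.

Sep 4, 2009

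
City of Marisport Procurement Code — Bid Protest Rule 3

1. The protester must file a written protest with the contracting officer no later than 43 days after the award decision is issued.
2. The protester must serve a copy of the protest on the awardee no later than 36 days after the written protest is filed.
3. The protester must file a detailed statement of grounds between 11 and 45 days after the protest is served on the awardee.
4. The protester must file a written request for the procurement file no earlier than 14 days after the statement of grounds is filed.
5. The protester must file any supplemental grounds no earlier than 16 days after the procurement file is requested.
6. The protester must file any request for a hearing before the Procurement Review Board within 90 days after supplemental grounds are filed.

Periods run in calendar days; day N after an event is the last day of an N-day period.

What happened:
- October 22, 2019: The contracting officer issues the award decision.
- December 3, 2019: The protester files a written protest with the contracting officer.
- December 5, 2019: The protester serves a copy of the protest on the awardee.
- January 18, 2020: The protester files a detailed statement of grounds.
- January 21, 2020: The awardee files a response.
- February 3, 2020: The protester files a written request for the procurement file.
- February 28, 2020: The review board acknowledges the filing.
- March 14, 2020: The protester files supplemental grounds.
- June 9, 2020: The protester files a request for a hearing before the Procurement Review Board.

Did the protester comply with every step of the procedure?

Yes

Step 1: 43 days after October 22, 2019 (when the award decision is issued) is December 4, 2019; December 3, 2019 is within that limit.
Step 2: 36 days after December 3, 2019 (when the written protest is filed) is January 8, 2020; done December 5, 2019 — timely.
Step 3: the window is 11–45 days after December 5, 2019 (when the protest is served on the awardee), so December 16, 2019 through January 19, 2020; done January 18, 2020, which is between those dates.
Step 4: the earliest permitted date is 14 days after January 18, 2020 (when the statement of grounds is filed), i.e. February 1, 2020; done February 3, 2020 — permitted.
Step 5: the earliest permitted date is 16 days after February 3, 2020 (when the procurement file is requested), i.e. February 19, 2020; March 14, 2020 is on or after that date.
Step 6: 90 days after March 14, 2020 (when supplemental grounds are filed) is June 12, 2020; completed June 9, 2020, before the deadline.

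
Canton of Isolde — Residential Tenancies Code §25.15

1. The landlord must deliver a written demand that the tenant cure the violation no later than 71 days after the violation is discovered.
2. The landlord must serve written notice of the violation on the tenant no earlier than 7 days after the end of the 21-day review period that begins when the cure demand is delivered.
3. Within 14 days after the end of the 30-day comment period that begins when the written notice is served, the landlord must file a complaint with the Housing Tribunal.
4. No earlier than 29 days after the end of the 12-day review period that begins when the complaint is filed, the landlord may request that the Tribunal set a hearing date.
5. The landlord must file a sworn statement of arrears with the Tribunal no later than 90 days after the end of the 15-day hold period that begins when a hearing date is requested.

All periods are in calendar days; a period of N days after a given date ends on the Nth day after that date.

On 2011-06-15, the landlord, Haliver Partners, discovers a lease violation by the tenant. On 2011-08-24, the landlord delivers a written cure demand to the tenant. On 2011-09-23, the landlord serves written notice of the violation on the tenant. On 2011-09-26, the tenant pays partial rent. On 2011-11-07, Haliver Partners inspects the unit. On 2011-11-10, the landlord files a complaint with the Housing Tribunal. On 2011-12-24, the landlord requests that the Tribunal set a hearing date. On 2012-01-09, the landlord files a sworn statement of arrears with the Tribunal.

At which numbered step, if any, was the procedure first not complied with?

Step 3

Step 1 — counting 71 days from 2011-06-15 (when the violation is discovered) gives a deadline of 2011-08-25; completed 2011-08-24, before the deadline.
Step 2 — must wait 7 days from 2011-09-14 (end of the 21-day review period, which began when the cure demand is delivered on 2011-08-24), so not before 2011-09-21; done 2011-09-23 — permitted.
Step 3 — counting 14 days from 2011-10-23 (end of the 30-day comment period, which began when the written notice is served on 2011-09-23) gives a deadline of 2011-11-06; 2011-11-10 misses that deadline by 4 days.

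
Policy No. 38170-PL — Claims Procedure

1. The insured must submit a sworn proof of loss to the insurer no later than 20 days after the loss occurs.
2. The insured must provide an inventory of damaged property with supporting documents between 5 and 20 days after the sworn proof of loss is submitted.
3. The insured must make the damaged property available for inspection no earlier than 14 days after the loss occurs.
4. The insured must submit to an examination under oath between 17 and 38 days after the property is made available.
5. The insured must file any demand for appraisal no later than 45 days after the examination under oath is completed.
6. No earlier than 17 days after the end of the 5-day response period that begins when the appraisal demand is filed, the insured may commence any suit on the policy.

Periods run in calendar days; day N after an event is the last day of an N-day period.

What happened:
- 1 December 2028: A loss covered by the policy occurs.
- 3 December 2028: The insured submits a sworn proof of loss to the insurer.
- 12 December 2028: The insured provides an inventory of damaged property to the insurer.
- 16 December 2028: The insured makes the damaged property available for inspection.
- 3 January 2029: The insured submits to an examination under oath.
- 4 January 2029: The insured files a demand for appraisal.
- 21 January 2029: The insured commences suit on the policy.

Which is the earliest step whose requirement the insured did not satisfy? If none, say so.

Step 6

(1) due by 1 December 2028 + 20 days = 21 December 2028; completed 3 December 2028, before the deadline.
(2) the permitted window runs from 3 December 2028 + 5 = 8 December 2028 to 3 December 2028 + 20 = 23 December 2028; done 12 December 2028 — within the window.
(3) permitted from 1 December 2028 + 14 days = 15 December 2028 onward; 16 December 2028 is on or after that date.
(4) the permitted window runs from 16 December 2028 + 17 = 2 January 2029 to 16 December 2028 + 38 = 23 January 2029; done 3 January 2029, which is between those dates.
(5) due by 3 January 2029 + 45 days = 17 February 2029; 4 January 2029 is within that limit.
(6) permitted from 9 January 2029 + 17 days = 26 January 2029 onward; acted on 21 January 2029, 5 days prematurely.
Later steps need not be reached.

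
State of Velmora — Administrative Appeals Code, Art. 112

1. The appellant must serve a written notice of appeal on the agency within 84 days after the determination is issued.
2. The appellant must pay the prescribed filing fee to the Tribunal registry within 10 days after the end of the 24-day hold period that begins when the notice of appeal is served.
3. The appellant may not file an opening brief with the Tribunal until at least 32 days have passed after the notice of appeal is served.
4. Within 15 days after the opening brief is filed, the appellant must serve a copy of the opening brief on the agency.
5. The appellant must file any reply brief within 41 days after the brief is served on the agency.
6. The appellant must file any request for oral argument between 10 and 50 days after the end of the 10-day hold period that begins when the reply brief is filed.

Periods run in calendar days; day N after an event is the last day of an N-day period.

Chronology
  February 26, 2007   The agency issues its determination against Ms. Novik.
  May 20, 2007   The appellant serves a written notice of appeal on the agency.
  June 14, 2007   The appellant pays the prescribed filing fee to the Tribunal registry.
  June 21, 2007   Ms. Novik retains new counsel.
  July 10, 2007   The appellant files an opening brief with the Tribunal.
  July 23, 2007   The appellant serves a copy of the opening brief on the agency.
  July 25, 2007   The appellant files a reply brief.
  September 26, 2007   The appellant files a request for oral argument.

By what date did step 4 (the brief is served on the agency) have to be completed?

July 25, 2007

Step 4 runs from July 10, 2007, when the opening brief is filed. 15 days after July 10, 2007 is July 25, 2007.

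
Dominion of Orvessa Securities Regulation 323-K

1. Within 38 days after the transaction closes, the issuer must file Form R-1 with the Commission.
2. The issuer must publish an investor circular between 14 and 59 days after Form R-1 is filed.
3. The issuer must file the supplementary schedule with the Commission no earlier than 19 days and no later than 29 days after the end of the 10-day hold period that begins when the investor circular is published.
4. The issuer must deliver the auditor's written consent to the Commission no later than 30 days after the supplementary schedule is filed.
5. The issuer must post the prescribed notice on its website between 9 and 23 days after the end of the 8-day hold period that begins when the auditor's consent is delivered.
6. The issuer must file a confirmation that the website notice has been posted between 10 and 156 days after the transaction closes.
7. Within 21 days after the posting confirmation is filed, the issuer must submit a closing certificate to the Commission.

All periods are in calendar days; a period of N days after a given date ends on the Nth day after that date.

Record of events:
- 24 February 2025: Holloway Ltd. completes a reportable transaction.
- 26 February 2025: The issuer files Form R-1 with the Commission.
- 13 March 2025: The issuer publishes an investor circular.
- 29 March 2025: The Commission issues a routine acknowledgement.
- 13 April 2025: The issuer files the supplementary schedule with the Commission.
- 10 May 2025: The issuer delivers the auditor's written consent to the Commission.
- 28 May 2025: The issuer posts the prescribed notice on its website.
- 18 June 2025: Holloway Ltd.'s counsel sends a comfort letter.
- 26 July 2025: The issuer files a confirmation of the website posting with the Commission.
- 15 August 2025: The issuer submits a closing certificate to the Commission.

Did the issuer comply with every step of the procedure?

Yes

Step 1 — counting 38 days from 24 February 2025 (when the transaction closes) gives a deadline of 3 April 2025; done 26 February 2025 — timely.
Step 2 — 14 and 59 days from 26 February 2025 (when Form R-1 is filed) are 12 March 2025 and 26 April 2025 respectively; done 13 March 2025, which is between those dates.
Step 3 — 19 and 29 days from 23 March 2025 (end of the 10-day hold period, which began when the investor circular is published on 13 March 2025) are 11 April 2025 and 21 April 2025 respectively; done 13 April 2025, which is between those dates.
Step 4 — counting 30 days from 13 April 2025 (when the supplementary schedule is filed) gives a deadline of 13 May 2025; completed 10 May 2025, before the deadline.
Step 5 — 9 and 23 days from 18 May 2025 (end of the 8-day hold period, which began when the auditor's consent is delivered on 10 May 2025) are 27 May 2025 and 10 June 2025 respectively; 28 May 2025 falls inside that range.
Step 6 — 10 and 156 days from 24 February 2025 (when the transaction closes) are 6 March 2025 and 30 July 2025 respectively; done 26 July 2025 — within the window.
Step 7 — counting 21 days from 26 July 2025 (when the posting confirmation is filed) gives a deadline of 16 August 2025; completed 15 August 2025, before the deadline.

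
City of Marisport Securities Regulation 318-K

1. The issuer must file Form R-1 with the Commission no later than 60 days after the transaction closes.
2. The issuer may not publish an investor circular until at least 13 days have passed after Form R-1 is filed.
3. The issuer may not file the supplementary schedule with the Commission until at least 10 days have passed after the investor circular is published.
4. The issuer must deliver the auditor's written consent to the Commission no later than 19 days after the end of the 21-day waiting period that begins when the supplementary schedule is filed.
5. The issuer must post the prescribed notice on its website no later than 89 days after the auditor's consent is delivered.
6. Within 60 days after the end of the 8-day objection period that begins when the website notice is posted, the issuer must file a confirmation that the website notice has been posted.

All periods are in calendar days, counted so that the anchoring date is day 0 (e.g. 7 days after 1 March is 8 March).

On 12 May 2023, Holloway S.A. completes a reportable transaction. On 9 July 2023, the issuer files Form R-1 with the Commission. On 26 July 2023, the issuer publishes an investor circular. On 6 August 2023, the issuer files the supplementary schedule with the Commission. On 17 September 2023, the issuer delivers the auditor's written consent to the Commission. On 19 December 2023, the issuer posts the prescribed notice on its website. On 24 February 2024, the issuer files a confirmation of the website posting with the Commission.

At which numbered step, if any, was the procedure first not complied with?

Step 1 — counting 60 days from 12 May 2023 (when the transaction closes) gives a deadline of 11 July 2023; done 9 July 2023 — timely.
Step 2 — must wait 13 days from 9 July 2023 (when Form R-1 is filed), so not before 22 July 2023; 26 July 2023 is on or after that date.
Step 3 — must wait 10 days from 26 July 2023 (when the investor circular is published), so not before 5 August 2023; done 6 August 2023, after the minimum wait.
Step 4 — counting 19 days from 27 August 2023 (end of the 21-day waiting period, which began when the supplementary schedule is filed on 6 August 2023) gives a deadline of 15 September 2023; 17 September 2023 misses that deadline by 2 days.

Step 4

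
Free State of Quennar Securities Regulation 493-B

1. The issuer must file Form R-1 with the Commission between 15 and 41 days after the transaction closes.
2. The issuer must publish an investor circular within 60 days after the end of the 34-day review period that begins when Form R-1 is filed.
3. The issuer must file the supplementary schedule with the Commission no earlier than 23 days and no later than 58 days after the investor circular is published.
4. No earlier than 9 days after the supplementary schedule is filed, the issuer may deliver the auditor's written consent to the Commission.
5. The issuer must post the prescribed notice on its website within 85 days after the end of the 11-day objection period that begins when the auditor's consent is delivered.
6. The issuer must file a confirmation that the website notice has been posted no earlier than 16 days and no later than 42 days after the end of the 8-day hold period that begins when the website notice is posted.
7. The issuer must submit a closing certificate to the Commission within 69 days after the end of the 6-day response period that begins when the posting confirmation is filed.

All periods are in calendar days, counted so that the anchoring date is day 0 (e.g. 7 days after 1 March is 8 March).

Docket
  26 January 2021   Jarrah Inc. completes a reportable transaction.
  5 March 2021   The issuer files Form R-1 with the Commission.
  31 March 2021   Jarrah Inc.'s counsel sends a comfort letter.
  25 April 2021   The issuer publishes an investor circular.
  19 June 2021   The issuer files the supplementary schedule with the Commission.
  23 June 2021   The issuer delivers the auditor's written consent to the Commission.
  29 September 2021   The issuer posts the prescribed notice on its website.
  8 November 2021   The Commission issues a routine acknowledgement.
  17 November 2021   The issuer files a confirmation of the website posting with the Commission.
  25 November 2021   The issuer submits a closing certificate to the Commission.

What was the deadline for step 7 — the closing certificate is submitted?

The posting confirmation is filed on 17 November 2021; the 6-day response period therefore ends 23 November 2021, and step 7 runs from that date. 69 days after 23 November 2021 is 31 January 2022.

31 January 2022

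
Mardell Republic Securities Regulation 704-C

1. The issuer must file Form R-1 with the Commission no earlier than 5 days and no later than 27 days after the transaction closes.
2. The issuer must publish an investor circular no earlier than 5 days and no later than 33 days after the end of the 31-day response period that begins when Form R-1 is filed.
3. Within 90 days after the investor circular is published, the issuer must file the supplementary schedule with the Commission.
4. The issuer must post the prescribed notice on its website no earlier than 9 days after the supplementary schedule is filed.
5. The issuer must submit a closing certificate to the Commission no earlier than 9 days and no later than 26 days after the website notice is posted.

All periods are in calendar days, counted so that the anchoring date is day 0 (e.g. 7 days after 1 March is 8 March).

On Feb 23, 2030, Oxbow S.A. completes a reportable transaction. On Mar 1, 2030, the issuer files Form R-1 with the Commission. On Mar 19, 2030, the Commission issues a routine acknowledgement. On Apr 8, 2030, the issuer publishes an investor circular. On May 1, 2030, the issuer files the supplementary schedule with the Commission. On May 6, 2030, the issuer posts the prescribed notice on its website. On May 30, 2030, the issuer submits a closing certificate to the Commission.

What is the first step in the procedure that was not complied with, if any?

Step 1 — 5 and 27 days from Feb 23, 2030 (when the transaction closes) are Feb 28, 2030 and Mar 22, 2030 respectively; done Mar 1, 2030, which is between those dates.
Step 2 — 5 and 33 days from Apr 1, 2030 (end of the 31-day response period, which began when Form R-1 is filed on Mar 1, 2030) are Apr 6, 2030 and May 4, 2030 respectively; done Apr 8, 2030, which is between those dates.
Step 3 — counting 90 days from Apr 8, 2030 (when the investor circular is published) gives a deadline of Jul 7, 2030; May 1, 2030 is within that limit.
Step 4 — must wait 9 days from May 1, 2030 (when the supplementary schedule is filed), so not before May 10, 2030; done May 6, 2030 — 4 days too early.
The analysis stops there.

Step 4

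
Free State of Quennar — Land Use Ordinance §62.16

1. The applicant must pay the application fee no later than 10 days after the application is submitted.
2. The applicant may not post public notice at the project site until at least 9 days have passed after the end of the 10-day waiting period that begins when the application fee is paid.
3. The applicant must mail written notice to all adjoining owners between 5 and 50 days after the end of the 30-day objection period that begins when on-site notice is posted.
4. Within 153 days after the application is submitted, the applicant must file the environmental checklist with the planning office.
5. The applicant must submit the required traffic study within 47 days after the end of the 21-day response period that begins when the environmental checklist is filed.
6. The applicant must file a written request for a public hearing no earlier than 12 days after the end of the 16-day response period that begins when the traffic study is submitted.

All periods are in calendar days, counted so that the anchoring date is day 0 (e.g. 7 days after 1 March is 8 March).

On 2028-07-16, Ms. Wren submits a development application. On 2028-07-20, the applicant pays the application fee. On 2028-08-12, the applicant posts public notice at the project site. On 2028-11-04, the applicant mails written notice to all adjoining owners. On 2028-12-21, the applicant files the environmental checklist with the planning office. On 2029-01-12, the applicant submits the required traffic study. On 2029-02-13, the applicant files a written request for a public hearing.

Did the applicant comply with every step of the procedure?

Step 1 — counting 10 days from 2028-07-16 (when the application is submitted) gives a deadline of 2028-07-26; 2028-07-20 is within that limit.
Step 2 — must wait 9 days from 2028-07-30 (end of the 10-day waiting period, which began when the application fee is paid on 2028-07-20), so not before 2028-08-08; done 2028-08-12 — permitted.
Step 3 — 5 and 50 days from 2028-09-11 (end of the 30-day objection period, which began when on-site notice is posted on 2028-08-12) are 2028-09-16 and 2028-10-31 respectively; done 2028-11-04 — 4 days after the window closed.

No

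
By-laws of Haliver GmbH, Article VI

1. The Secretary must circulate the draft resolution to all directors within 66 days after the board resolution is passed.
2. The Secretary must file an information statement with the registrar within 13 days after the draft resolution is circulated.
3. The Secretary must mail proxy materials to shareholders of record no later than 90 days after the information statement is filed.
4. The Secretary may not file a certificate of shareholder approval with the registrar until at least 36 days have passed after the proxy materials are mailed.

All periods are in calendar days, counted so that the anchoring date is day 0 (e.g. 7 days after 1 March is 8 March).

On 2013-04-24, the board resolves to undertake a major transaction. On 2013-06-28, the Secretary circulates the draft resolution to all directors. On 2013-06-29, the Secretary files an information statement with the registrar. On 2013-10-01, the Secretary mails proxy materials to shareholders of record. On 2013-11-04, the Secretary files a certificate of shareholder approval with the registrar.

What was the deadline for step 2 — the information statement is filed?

Step 2 runs from 2013-06-28, when the draft resolution is circulated. 13 days after 2013-06-28 is 2013-07-11.

2013-07-11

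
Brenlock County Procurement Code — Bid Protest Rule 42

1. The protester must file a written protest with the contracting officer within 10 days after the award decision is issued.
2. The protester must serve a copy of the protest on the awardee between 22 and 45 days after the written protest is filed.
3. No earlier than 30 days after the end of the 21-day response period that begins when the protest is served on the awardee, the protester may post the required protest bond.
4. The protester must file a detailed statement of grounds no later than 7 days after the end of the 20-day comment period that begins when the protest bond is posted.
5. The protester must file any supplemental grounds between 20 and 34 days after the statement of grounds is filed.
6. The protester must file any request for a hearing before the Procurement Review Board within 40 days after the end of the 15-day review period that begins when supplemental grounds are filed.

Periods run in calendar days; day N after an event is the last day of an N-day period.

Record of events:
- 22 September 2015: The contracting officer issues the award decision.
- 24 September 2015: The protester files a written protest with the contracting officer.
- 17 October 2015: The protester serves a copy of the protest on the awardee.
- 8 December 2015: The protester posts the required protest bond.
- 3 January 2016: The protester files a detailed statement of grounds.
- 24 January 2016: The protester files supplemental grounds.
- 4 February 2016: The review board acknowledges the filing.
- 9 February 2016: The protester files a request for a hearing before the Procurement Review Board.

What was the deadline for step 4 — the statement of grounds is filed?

4 January 2016

The protest bond is posted on 8 December 2015; the 20-day comment period therefore ends 28 December 2015, and step 4 runs from that date. 7 days after 28 December 2015 is 4 January 2016.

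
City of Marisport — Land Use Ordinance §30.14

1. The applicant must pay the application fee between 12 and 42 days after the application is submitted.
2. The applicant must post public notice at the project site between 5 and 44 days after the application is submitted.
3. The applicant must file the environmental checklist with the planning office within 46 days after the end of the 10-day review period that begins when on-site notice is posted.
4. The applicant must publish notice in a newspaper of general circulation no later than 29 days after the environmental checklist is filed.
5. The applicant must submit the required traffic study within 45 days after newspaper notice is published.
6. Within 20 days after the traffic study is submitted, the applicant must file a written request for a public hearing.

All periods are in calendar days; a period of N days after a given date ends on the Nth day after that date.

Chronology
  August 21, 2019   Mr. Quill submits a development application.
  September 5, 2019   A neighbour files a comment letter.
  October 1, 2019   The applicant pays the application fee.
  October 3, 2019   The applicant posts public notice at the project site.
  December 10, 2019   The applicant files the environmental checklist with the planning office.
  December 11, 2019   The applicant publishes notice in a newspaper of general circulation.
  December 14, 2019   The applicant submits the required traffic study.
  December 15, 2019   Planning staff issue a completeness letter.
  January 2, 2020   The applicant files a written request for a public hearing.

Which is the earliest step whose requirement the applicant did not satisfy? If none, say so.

Step 1 — 12 and 42 days from August 21, 2019 (when the application is submitted) are September 2, 2019 and October 2, 2019 respectively; done October 1, 2019, which is between those dates.
Step 2 — 5 and 44 days from August 21, 2019 (when the application is submitted) are August 26, 2019 and October 4, 2019 respectively; done October 3, 2019, which is between those dates.
Step 3 — counting 46 days from October 13, 2019 (end of the 10-day review period, which began when on-site notice is posted on October 3, 2019) gives a deadline of November 28, 2019; done December 10, 2019 — 12 days late.

Step 3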